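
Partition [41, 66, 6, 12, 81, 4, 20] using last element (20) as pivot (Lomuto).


Pivot: 20
  6 <= 20: swap -> [6, 66, 41, 12, 81, 4, 20]
  12 <= 20: swap -> [6, 12, 41, 66, 81, 4, 20]
  4 <= 20: swap -> [6, 12, 4, 66, 81, 41, 20]
Place pivot at 3: [6, 12, 4, 20, 81, 41, 66]

Partitioned: [6, 12, 4, 20, 81, 41, 66]


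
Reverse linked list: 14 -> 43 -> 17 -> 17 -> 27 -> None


Step 1: curr=14, set curr.next=prev(None) | reversed so far: 14
Step 2: curr=43, set curr.next=prev(14) | reversed so far: 43 -> 14
Step 3: curr=17, set curr.next=prev(43) | reversed so far: 17 -> 43 -> 14
Step 4: curr=17, set curr.next=prev(17) | reversed so far: 17 -> 17 -> 43 -> 14
Step 5: curr=27, set curr.next=prev(17) | reversed so far: 27 -> 17 -> 17 -> 43 -> 14

27 -> 17 -> 17 -> 43 -> 14 -> None


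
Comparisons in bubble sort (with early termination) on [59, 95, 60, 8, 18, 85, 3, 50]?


Algorithm: bubble sort (with early termination)
Input: [59, 95, 60, 8, 18, 85, 3, 50]
Sorted: [3, 8, 18, 50, 59, 60, 85, 95]

28


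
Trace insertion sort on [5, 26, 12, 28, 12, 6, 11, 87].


Initial: [5, 26, 12, 28, 12, 6, 11, 87]
Insert 26: [5, 26, 12, 28, 12, 6, 11, 87]
Insert 12: [5, 12, 26, 28, 12, 6, 11, 87]
Insert 28: [5, 12, 26, 28, 12, 6, 11, 87]
Insert 12: [5, 12, 12, 26, 28, 6, 11, 87]
Insert 6: [5, 6, 12, 12, 26, 28, 11, 87]
Insert 11: [5, 6, 11, 12, 12, 26, 28, 87]
Insert 87: [5, 6, 11, 12, 12, 26, 28, 87]

Sorted: [5, 6, 11, 12, 12, 26, 28, 87]


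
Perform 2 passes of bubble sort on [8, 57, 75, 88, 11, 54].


Initial: [8, 57, 75, 88, 11, 54]
Pass 1: [8, 57, 75, 11, 54, 88] (2 swaps)
Pass 2: [8, 57, 11, 54, 75, 88] (2 swaps)

After 2 passes: [8, 57, 11, 54, 75, 88]


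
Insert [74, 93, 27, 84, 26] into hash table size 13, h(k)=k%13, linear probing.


Insert 74: h=9 -> slot 9
Insert 93: h=2 -> slot 2
Insert 27: h=1 -> slot 1
Insert 84: h=6 -> slot 6
Insert 26: h=0 -> slot 0

Table: [26, 27, 93, None, None, None, 84, None, None, 74, None, None, None]


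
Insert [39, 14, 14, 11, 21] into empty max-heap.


Insert 39: [39]
Insert 14: [39, 14]
Insert 14: [39, 14, 14]
Insert 11: [39, 14, 14, 11]
Insert 21: [39, 21, 14, 11, 14]

Final heap: [39, 21, 14, 11, 14]


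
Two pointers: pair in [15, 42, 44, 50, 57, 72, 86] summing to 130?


lo=0(15)+hi=6(86)=101
lo=1(42)+hi=6(86)=128
lo=2(44)+hi=6(86)=130

Yes: 44+86=130


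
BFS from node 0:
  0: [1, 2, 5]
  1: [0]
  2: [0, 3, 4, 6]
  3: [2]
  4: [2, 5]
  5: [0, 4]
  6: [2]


Visit 0, enqueue [1, 2, 5]
Visit 1, enqueue []
Visit 2, enqueue [3, 4, 6]
Visit 5, enqueue []
Visit 3, enqueue []
Visit 4, enqueue []
Visit 6, enqueue []

BFS order: [0, 1, 2, 5, 3, 4, 6]


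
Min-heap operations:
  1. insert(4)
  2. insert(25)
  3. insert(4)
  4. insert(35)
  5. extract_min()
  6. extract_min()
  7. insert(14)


insert(4) -> [4]
insert(25) -> [4, 25]
insert(4) -> [4, 25, 4]
insert(35) -> [4, 25, 4, 35]
extract_min()->4, [4, 25, 35]
extract_min()->4, [25, 35]
insert(14) -> [14, 35, 25]

Final heap: [14, 35, 25]


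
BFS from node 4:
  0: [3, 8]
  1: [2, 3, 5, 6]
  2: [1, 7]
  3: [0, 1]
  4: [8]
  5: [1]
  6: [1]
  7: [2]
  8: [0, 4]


Visit 4, enqueue [8]
Visit 8, enqueue [0]
Visit 0, enqueue [3]
Visit 3, enqueue [1]
Visit 1, enqueue [2, 5, 6]
Visit 2, enqueue [7]
Visit 5, enqueue []
Visit 6, enqueue []
Visit 7, enqueue []

BFS order: [4, 8, 0, 3, 1, 2, 5, 6, 7]


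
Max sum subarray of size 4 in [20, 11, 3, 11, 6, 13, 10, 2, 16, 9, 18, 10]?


[0:4]: 45
[1:5]: 31
[2:6]: 33
[3:7]: 40
[4:8]: 31
[5:9]: 41
[6:10]: 37
[7:11]: 45
[8:12]: 53

Max: 53 at [8:12]


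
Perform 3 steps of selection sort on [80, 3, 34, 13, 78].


Initial: [80, 3, 34, 13, 78]
Step 1: min=3 at 1
  Swap: [3, 80, 34, 13, 78]
Step 2: min=13 at 3
  Swap: [3, 13, 34, 80, 78]
Step 3: min=34 at 2
  Swap: [3, 13, 34, 80, 78]

After 3 steps: [3, 13, 34, 80, 78]


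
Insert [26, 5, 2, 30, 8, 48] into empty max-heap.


Insert 26: [26]
Insert 5: [26, 5]
Insert 2: [26, 5, 2]
Insert 30: [30, 26, 2, 5]
Insert 8: [30, 26, 2, 5, 8]
Insert 48: [48, 26, 30, 5, 8, 2]

Final heap: [48, 26, 30, 5, 8, 2]


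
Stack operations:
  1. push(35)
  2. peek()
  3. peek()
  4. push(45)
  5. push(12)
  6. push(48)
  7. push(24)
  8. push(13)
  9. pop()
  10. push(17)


push(35) -> [35]
peek()->35
peek()->35
push(45) -> [35, 45]
push(12) -> [35, 45, 12]
push(48) -> [35, 45, 12, 48]
push(24) -> [35, 45, 12, 48, 24]
push(13) -> [35, 45, 12, 48, 24, 13]
pop()->13, [35, 45, 12, 48, 24]
push(17) -> [35, 45, 12, 48, 24, 17]

Final stack: [35, 45, 12, 48, 24, 17]


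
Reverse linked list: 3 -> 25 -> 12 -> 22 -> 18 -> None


Step 1: curr=3, set curr.next=prev(None) | reversed so far: 3
Step 2: curr=25, set curr.next=prev(3) | reversed so far: 25 -> 3
Step 3: curr=12, set curr.next=prev(25) | reversed so far: 12 -> 25 -> 3
Step 4: curr=22, set curr.next=prev(12) | reversed so far: 22 -> 12 -> 25 -> 3
Step 5: curr=18, set curr.next=prev(22) | reversed so far: 18 -> 22 -> 12 -> 25 -> 3

18 -> 22 -> 12 -> 25 -> 3 -> None


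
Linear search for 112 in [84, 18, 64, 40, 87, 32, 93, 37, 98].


i=0: 84!=112
i=1: 18!=112
i=2: 64!=112
i=3: 40!=112
i=4: 87!=112
i=5: 32!=112
i=6: 93!=112
i=7: 37!=112
i=8: 98!=112

Not found, 9 comps


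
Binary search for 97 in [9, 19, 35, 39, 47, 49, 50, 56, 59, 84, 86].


Step 1: lo=0, hi=10, mid=5, val=49
Step 2: lo=6, hi=10, mid=8, val=59
Step 3: lo=9, hi=10, mid=9, val=84
Step 4: lo=10, hi=10, mid=10, val=86

Not found


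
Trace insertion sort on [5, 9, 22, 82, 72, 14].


Initial: [5, 9, 22, 82, 72, 14]
Insert 9: [5, 9, 22, 82, 72, 14]
Insert 22: [5, 9, 22, 82, 72, 14]
Insert 82: [5, 9, 22, 82, 72, 14]
Insert 72: [5, 9, 22, 72, 82, 14]
Insert 14: [5, 9, 14, 22, 72, 82]

Sorted: [5, 9, 14, 22, 72, 82]


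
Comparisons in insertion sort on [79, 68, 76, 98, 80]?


Algorithm: insertion sort
Input: [79, 68, 76, 98, 80]
Sorted: [68, 76, 79, 80, 98]

6


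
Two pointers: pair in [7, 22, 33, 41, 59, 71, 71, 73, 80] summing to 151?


lo=0(7)+hi=8(80)=87
lo=1(22)+hi=8(80)=102
lo=2(33)+hi=8(80)=113
lo=3(41)+hi=8(80)=121
lo=4(59)+hi=8(80)=139
lo=5(71)+hi=8(80)=151

Yes: 71+80=151


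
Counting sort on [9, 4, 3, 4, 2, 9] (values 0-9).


Input: [9, 4, 3, 4, 2, 9]
Counts: [0, 0, 1, 1, 2, 0, 0, 0, 0, 2]

Sorted: [2, 3, 4, 4, 9, 9]


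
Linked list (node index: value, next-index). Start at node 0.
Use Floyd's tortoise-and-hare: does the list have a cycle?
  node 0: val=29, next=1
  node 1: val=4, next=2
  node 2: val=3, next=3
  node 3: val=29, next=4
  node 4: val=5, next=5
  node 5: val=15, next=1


Floyd's tortoise (slow, +1) and hare (fast, +2):
  init: slow=0, fast=0
  step 1: slow=1, fast=2
  step 2: slow=2, fast=4
  step 3: slow=3, fast=1
  step 4: slow=4, fast=3
  step 5: slow=5, fast=5
  slow == fast at node 5: cycle detected

Cycle: yes


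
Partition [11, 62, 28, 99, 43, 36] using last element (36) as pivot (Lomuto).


Pivot: 36
  11 <= 36: advance i (no swap)
  28 <= 36: swap -> [11, 28, 62, 99, 43, 36]
Place pivot at 2: [11, 28, 36, 99, 43, 62]

Partitioned: [11, 28, 36, 99, 43, 62]


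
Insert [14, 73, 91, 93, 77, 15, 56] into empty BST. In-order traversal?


Insert 14: root
Insert 73: R from 14
Insert 91: R from 14 -> R from 73
Insert 93: R from 14 -> R from 73 -> R from 91
Insert 77: R from 14 -> R from 73 -> L from 91
Insert 15: R from 14 -> L from 73
Insert 56: R from 14 -> L from 73 -> R from 15

In-order: [14, 15, 56, 73, 77, 91, 93]


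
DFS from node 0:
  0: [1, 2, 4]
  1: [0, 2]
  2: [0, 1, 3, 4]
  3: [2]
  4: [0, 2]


Visit 0, push [4, 2, 1]
Visit 1, push [2]
Visit 2, push [4, 3]
Visit 3, push []
Visit 4, push []

DFS order: [0, 1, 2, 3, 4]


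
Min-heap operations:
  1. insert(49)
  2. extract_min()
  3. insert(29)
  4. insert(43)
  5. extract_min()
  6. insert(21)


insert(49) -> [49]
extract_min()->49, []
insert(29) -> [29]
insert(43) -> [29, 43]
extract_min()->29, [43]
insert(21) -> [21, 43]

Final heap: [21, 43]


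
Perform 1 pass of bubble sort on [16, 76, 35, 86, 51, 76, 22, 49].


Initial: [16, 76, 35, 86, 51, 76, 22, 49]
Pass 1: [16, 35, 76, 51, 76, 22, 49, 86] (5 swaps)

After 1 pass: [16, 35, 76, 51, 76, 22, 49, 86]


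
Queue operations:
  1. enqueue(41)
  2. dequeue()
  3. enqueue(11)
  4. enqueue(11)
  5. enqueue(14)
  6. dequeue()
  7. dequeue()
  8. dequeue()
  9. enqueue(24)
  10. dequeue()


enqueue(41) -> [41]
dequeue()->41, []
enqueue(11) -> [11]
enqueue(11) -> [11, 11]
enqueue(14) -> [11, 11, 14]
dequeue()->11, [11, 14]
dequeue()->11, [14]
dequeue()->14, []
enqueue(24) -> [24]
dequeue()->24, []

Final queue: []


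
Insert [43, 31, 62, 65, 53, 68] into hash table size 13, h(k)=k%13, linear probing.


Insert 43: h=4 -> slot 4
Insert 31: h=5 -> slot 5
Insert 62: h=10 -> slot 10
Insert 65: h=0 -> slot 0
Insert 53: h=1 -> slot 1
Insert 68: h=3 -> slot 3

Table: [65, 53, None, 68, 43, 31, None, None, None, None, 62, None, None]


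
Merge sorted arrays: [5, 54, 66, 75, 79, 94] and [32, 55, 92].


Take 5 from A
Take 32 from B
Take 54 from A
Take 55 from B
Take 66 from A
Take 75 from A
Take 79 from A
Take 92 from B

Merged: [5, 32, 54, 55, 66, 75, 79, 92, 94]


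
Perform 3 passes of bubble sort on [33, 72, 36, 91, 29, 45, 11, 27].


Initial: [33, 72, 36, 91, 29, 45, 11, 27]
Pass 1: [33, 36, 72, 29, 45, 11, 27, 91] (5 swaps)
Pass 2: [33, 36, 29, 45, 11, 27, 72, 91] (4 swaps)
Pass 3: [33, 29, 36, 11, 27, 45, 72, 91] (3 swaps)

After 3 passes: [33, 29, 36, 11, 27, 45, 72, 91]


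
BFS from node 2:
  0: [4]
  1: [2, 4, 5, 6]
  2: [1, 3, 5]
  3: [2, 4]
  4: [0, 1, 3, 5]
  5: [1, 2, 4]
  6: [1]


Visit 2, enqueue [1, 3, 5]
Visit 1, enqueue [4, 6]
Visit 3, enqueue []
Visit 5, enqueue []
Visit 4, enqueue [0]
Visit 6, enqueue []
Visit 0, enqueue []

BFS order: [2, 1, 3, 5, 4, 6, 0]


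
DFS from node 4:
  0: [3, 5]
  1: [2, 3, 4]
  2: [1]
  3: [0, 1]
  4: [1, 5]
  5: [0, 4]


Visit 4, push [5, 1]
Visit 1, push [3, 2]
Visit 2, push []
Visit 3, push [0]
Visit 0, push [5]
Visit 5, push []

DFS order: [4, 1, 2, 3, 0, 5]


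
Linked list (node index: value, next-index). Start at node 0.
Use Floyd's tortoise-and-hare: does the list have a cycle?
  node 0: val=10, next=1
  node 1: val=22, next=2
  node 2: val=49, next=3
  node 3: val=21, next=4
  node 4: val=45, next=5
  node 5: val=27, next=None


Floyd's tortoise (slow, +1) and hare (fast, +2):
  init: slow=0, fast=0
  step 1: slow=1, fast=2
  step 2: slow=2, fast=4
  step 3: fast 4->5->None, no cycle

Cycle: no


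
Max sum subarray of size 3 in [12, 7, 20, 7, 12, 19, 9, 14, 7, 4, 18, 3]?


[0:3]: 39
[1:4]: 34
[2:5]: 39
[3:6]: 38
[4:7]: 40
[5:8]: 42
[6:9]: 30
[7:10]: 25
[8:11]: 29
[9:12]: 25

Max: 42 at [5:8]


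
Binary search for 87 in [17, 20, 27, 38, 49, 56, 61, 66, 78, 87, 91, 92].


Step 1: lo=0, hi=11, mid=5, val=56
Step 2: lo=6, hi=11, mid=8, val=78
Step 3: lo=9, hi=11, mid=10, val=91
Step 4: lo=9, hi=9, mid=9, val=87

Found at index 9


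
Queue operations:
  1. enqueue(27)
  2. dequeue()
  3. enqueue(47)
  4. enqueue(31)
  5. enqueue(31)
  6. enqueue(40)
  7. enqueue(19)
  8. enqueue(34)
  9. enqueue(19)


enqueue(27) -> [27]
dequeue()->27, []
enqueue(47) -> [47]
enqueue(31) -> [47, 31]
enqueue(31) -> [47, 31, 31]
enqueue(40) -> [47, 31, 31, 40]
enqueue(19) -> [47, 31, 31, 40, 19]
enqueue(34) -> [47, 31, 31, 40, 19, 34]
enqueue(19) -> [47, 31, 31, 40, 19, 34, 19]

Final queue: [47, 31, 31, 40, 19, 34, 19]


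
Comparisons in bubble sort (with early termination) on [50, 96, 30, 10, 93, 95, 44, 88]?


Algorithm: bubble sort (with early termination)
Input: [50, 96, 30, 10, 93, 95, 44, 88]
Sorted: [10, 30, 44, 50, 88, 93, 95, 96]

25


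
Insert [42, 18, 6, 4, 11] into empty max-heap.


Insert 42: [42]
Insert 18: [42, 18]
Insert 6: [42, 18, 6]
Insert 4: [42, 18, 6, 4]
Insert 11: [42, 18, 6, 4, 11]

Final heap: [42, 18, 6, 4, 11]


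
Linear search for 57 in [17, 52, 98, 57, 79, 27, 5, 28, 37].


i=0: 17!=57
i=1: 52!=57
i=2: 98!=57
i=3: 57==57 found!

Found at 3, 4 comps


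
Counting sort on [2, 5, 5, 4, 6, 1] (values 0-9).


Input: [2, 5, 5, 4, 6, 1]
Counts: [0, 1, 1, 0, 1, 2, 1, 0, 0, 0]

Sorted: [1, 2, 4, 5, 5, 6]


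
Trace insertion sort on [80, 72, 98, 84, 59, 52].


Initial: [80, 72, 98, 84, 59, 52]
Insert 72: [72, 80, 98, 84, 59, 52]
Insert 98: [72, 80, 98, 84, 59, 52]
Insert 84: [72, 80, 84, 98, 59, 52]
Insert 59: [59, 72, 80, 84, 98, 52]
Insert 52: [52, 59, 72, 80, 84, 98]

Sorted: [52, 59, 72, 80, 84, 98]


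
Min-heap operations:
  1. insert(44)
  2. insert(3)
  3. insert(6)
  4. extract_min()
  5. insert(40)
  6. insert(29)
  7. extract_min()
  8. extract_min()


insert(44) -> [44]
insert(3) -> [3, 44]
insert(6) -> [3, 44, 6]
extract_min()->3, [6, 44]
insert(40) -> [6, 44, 40]
insert(29) -> [6, 29, 40, 44]
extract_min()->6, [29, 44, 40]
extract_min()->29, [40, 44]

Final heap: [40, 44]


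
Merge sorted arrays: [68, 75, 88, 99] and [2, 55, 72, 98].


Take 2 from B
Take 55 from B
Take 68 from A
Take 72 from B
Take 75 from A
Take 88 from A
Take 98 from B

Merged: [2, 55, 68, 72, 75, 88, 98, 99]


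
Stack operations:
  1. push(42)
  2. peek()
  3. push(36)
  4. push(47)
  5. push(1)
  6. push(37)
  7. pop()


push(42) -> [42]
peek()->42
push(36) -> [42, 36]
push(47) -> [42, 36, 47]
push(1) -> [42, 36, 47, 1]
push(37) -> [42, 36, 47, 1, 37]
pop()->37, [42, 36, 47, 1]

Final stack: [42, 36, 47, 1]


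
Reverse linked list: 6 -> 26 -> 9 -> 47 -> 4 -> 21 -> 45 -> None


Step 1: curr=6, set curr.next=prev(None) | reversed so far: 6
Step 2: curr=26, set curr.next=prev(6) | reversed so far: 26 -> 6
Step 3: curr=9, set curr.next=prev(26) | reversed so far: 9 -> 26 -> 6
Step 4: curr=47, set curr.next=prev(9) | reversed so far: 47 -> 9 -> 26 -> 6
Step 5: curr=4, set curr.next=prev(47) | reversed so far: 4 -> 47 -> 9 -> 26 -> 6
Step 6: curr=21, set curr.next=prev(4) | reversed so far: 21 -> 4 -> 47 -> 9 -> 26 -> 6
Step 7: curr=45, set curr.next=prev(21) | reversed so far: 45 -> 21 -> 4 -> 47 -> 9 -> 26 -> 6

45 -> 21 -> 4 -> 47 -> 9 -> 26 -> 6 -> None


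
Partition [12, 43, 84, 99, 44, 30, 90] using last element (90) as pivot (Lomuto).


Pivot: 90
  12 <= 90: advance i (no swap)
  43 <= 90: advance i (no swap)
  84 <= 90: advance i (no swap)
  44 <= 90: swap -> [12, 43, 84, 44, 99, 30, 90]
  30 <= 90: swap -> [12, 43, 84, 44, 30, 99, 90]
Place pivot at 5: [12, 43, 84, 44, 30, 90, 99]

Partitioned: [12, 43, 84, 44, 30, 90, 99]


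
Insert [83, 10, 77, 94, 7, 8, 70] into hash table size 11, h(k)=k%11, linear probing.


Insert 83: h=6 -> slot 6
Insert 10: h=10 -> slot 10
Insert 77: h=0 -> slot 0
Insert 94: h=6, 1 probes -> slot 7
Insert 7: h=7, 1 probes -> slot 8
Insert 8: h=8, 1 probes -> slot 9
Insert 70: h=4 -> slot 4

Table: [77, None, None, None, 70, None, 83, 94, 7, 8, 10]


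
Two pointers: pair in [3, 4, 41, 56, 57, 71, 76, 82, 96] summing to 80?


lo=0(3)+hi=8(96)=99
lo=0(3)+hi=7(82)=85
lo=0(3)+hi=6(76)=79
lo=1(4)+hi=6(76)=80

Yes: 4+76=80


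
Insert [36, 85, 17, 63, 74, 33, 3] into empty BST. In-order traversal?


Insert 36: root
Insert 85: R from 36
Insert 17: L from 36
Insert 63: R from 36 -> L from 85
Insert 74: R from 36 -> L from 85 -> R from 63
Insert 33: L from 36 -> R from 17
Insert 3: L from 36 -> L from 17

In-order: [3, 17, 33, 36, 63, 74, 85]


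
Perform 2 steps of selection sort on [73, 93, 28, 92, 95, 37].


Initial: [73, 93, 28, 92, 95, 37]
Step 1: min=28 at 2
  Swap: [28, 93, 73, 92, 95, 37]
Step 2: min=37 at 5
  Swap: [28, 37, 73, 92, 95, 93]

After 2 steps: [28, 37, 73, 92, 95, 93]


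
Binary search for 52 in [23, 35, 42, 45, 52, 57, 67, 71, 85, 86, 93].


Step 1: lo=0, hi=10, mid=5, val=57
Step 2: lo=0, hi=4, mid=2, val=42
Step 3: lo=3, hi=4, mid=3, val=45
Step 4: lo=4, hi=4, mid=4, val=52

Found at index 4


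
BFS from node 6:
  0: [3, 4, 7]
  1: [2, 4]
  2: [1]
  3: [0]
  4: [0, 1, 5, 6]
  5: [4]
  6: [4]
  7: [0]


Visit 6, enqueue [4]
Visit 4, enqueue [0, 1, 5]
Visit 0, enqueue [3, 7]
Visit 1, enqueue [2]
Visit 5, enqueue []
Visit 3, enqueue []
Visit 7, enqueue []
Visit 2, enqueue []

BFS order: [6, 4, 0, 1, 5, 3, 7, 2]


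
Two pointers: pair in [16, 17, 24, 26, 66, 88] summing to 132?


lo=0(16)+hi=5(88)=104
lo=1(17)+hi=5(88)=105
lo=2(24)+hi=5(88)=112
lo=3(26)+hi=5(88)=114
lo=4(66)+hi=5(88)=154

No pair found


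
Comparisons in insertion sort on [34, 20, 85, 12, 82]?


Algorithm: insertion sort
Input: [34, 20, 85, 12, 82]
Sorted: [12, 20, 34, 82, 85]

7


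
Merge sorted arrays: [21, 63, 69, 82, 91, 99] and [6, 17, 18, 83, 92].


Take 6 from B
Take 17 from B
Take 18 from B
Take 21 from A
Take 63 from A
Take 69 from A
Take 82 from A
Take 83 from B
Take 91 from A
Take 92 from B

Merged: [6, 17, 18, 21, 63, 69, 82, 83, 91, 92, 99]


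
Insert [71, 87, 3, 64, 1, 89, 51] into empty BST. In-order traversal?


Insert 71: root
Insert 87: R from 71
Insert 3: L from 71
Insert 64: L from 71 -> R from 3
Insert 1: L from 71 -> L from 3
Insert 89: R from 71 -> R from 87
Insert 51: L from 71 -> R from 3 -> L from 64

In-order: [1, 3, 51, 64, 71, 87, 89]


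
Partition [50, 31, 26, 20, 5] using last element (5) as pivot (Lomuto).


Pivot: 5
Place pivot at 0: [5, 31, 26, 20, 50]

Partitioned: [5, 31, 26, 20, 50]


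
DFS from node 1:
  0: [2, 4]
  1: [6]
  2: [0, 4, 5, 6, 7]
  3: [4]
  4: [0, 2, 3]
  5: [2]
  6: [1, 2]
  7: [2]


Visit 1, push [6]
Visit 6, push [2]
Visit 2, push [7, 5, 4, 0]
Visit 0, push [4]
Visit 4, push [3]
Visit 3, push []
Visit 5, push []
Visit 7, push []

DFS order: [1, 6, 2, 0, 4, 3, 5, 7]


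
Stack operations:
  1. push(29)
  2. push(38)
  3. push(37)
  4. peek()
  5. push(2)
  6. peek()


push(29) -> [29]
push(38) -> [29, 38]
push(37) -> [29, 38, 37]
peek()->37
push(2) -> [29, 38, 37, 2]
peek()->2

Final stack: [29, 38, 37, 2]


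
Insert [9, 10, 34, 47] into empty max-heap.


Insert 9: [9]
Insert 10: [10, 9]
Insert 34: [34, 9, 10]
Insert 47: [47, 34, 10, 9]

Final heap: [47, 34, 10, 9]


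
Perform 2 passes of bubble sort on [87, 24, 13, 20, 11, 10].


Initial: [87, 24, 13, 20, 11, 10]
Pass 1: [24, 13, 20, 11, 10, 87] (5 swaps)
Pass 2: [13, 20, 11, 10, 24, 87] (4 swaps)

After 2 passes: [13, 20, 11, 10, 24, 87]


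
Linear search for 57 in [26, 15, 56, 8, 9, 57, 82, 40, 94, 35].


i=0: 26!=57
i=1: 15!=57
i=2: 56!=57
i=3: 8!=57
i=4: 9!=57
i=5: 57==57 found!

Found at 5, 6 comps


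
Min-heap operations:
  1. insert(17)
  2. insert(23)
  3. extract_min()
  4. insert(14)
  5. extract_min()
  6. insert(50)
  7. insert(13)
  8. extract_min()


insert(17) -> [17]
insert(23) -> [17, 23]
extract_min()->17, [23]
insert(14) -> [14, 23]
extract_min()->14, [23]
insert(50) -> [23, 50]
insert(13) -> [13, 50, 23]
extract_min()->13, [23, 50]

Final heap: [23, 50]


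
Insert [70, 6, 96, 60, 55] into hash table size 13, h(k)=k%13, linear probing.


Insert 70: h=5 -> slot 5
Insert 6: h=6 -> slot 6
Insert 96: h=5, 2 probes -> slot 7
Insert 60: h=8 -> slot 8
Insert 55: h=3 -> slot 3

Table: [None, None, None, 55, None, 70, 6, 96, 60, None, None, None, None]


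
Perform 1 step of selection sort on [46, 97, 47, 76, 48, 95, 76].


Initial: [46, 97, 47, 76, 48, 95, 76]
Step 1: min=46 at 0
  Swap: [46, 97, 47, 76, 48, 95, 76]

After 1 step: [46, 97, 47, 76, 48, 95, 76]


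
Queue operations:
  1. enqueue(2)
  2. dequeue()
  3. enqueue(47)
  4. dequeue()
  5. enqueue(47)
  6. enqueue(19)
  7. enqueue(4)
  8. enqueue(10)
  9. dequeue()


enqueue(2) -> [2]
dequeue()->2, []
enqueue(47) -> [47]
dequeue()->47, []
enqueue(47) -> [47]
enqueue(19) -> [47, 19]
enqueue(4) -> [47, 19, 4]
enqueue(10) -> [47, 19, 4, 10]
dequeue()->47, [19, 4, 10]

Final queue: [19, 4, 10]


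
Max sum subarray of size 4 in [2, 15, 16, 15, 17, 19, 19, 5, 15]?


[0:4]: 48
[1:5]: 63
[2:6]: 67
[3:7]: 70
[4:8]: 60
[5:9]: 58

Max: 70 at [3:7]


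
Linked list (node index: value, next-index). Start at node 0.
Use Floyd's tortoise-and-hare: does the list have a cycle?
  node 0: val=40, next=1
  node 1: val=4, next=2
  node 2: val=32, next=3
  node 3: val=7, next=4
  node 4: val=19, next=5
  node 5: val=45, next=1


Floyd's tortoise (slow, +1) and hare (fast, +2):
  init: slow=0, fast=0
  step 1: slow=1, fast=2
  step 2: slow=2, fast=4
  step 3: slow=3, fast=1
  step 4: slow=4, fast=3
  step 5: slow=5, fast=5
  slow == fast at node 5: cycle detected

Cycle: yes


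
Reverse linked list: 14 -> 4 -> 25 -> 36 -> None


Step 1: curr=14, set curr.next=prev(None) | reversed so far: 14
Step 2: curr=4, set curr.next=prev(14) | reversed so far: 4 -> 14
Step 3: curr=25, set curr.next=prev(4) | reversed so far: 25 -> 4 -> 14
Step 4: curr=36, set curr.next=prev(25) | reversed so far: 36 -> 25 -> 4 -> 14

36 -> 25 -> 4 -> 14 -> None


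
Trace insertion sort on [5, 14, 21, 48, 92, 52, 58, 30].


Initial: [5, 14, 21, 48, 92, 52, 58, 30]
Insert 14: [5, 14, 21, 48, 92, 52, 58, 30]
Insert 21: [5, 14, 21, 48, 92, 52, 58, 30]
Insert 48: [5, 14, 21, 48, 92, 52, 58, 30]
Insert 92: [5, 14, 21, 48, 92, 52, 58, 30]
Insert 52: [5, 14, 21, 48, 52, 92, 58, 30]
Insert 58: [5, 14, 21, 48, 52, 58, 92, 30]
Insert 30: [5, 14, 21, 30, 48, 52, 58, 92]

Sorted: [5, 14, 21, 30, 48, 52, 58, 92]


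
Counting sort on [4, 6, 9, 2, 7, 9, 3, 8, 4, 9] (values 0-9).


Input: [4, 6, 9, 2, 7, 9, 3, 8, 4, 9]
Counts: [0, 0, 1, 1, 2, 0, 1, 1, 1, 3]

Sorted: [2, 3, 4, 4, 6, 7, 8, 9, 9, 9]


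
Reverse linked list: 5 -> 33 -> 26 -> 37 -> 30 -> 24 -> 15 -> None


Step 1: curr=5, set curr.next=prev(None) | reversed so far: 5
Step 2: curr=33, set curr.next=prev(5) | reversed so far: 33 -> 5
Step 3: curr=26, set curr.next=prev(33) | reversed so far: 26 -> 33 -> 5
Step 4: curr=37, set curr.next=prev(26) | reversed so far: 37 -> 26 -> 33 -> 5
Step 5: curr=30, set curr.next=prev(37) | reversed so far: 30 -> 37 -> 26 -> 33 -> 5
Step 6: curr=24, set curr.next=prev(30) | reversed so far: 24 -> 30 -> 37 -> 26 -> 33 -> 5
Step 7: curr=15, set curr.next=prev(24) | reversed so far: 15 -> 24 -> 30 -> 37 -> 26 -> 33 -> 5

15 -> 24 -> 30 -> 37 -> 26 -> 33 -> 5 -> None


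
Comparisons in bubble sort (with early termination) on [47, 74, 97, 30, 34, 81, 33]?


Algorithm: bubble sort (with early termination)
Input: [47, 74, 97, 30, 34, 81, 33]
Sorted: [30, 33, 34, 47, 74, 81, 97]

21


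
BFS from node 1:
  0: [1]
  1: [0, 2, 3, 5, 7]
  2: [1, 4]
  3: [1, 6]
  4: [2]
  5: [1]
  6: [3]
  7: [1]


Visit 1, enqueue [0, 2, 3, 5, 7]
Visit 0, enqueue []
Visit 2, enqueue [4]
Visit 3, enqueue [6]
Visit 5, enqueue []
Visit 7, enqueue []
Visit 4, enqueue []
Visit 6, enqueue []

BFS order: [1, 0, 2, 3, 5, 7, 4, 6]


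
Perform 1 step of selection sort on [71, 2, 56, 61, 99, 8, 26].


Initial: [71, 2, 56, 61, 99, 8, 26]
Step 1: min=2 at 1
  Swap: [2, 71, 56, 61, 99, 8, 26]

After 1 step: [2, 71, 56, 61, 99, 8, 26]


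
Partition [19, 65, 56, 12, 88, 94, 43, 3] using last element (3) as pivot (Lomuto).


Pivot: 3
Place pivot at 0: [3, 65, 56, 12, 88, 94, 43, 19]

Partitioned: [3, 65, 56, 12, 88, 94, 43, 19]


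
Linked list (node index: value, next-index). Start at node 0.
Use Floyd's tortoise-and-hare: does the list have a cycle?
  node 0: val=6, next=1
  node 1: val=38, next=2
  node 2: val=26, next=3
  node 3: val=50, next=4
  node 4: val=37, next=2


Floyd's tortoise (slow, +1) and hare (fast, +2):
  init: slow=0, fast=0
  step 1: slow=1, fast=2
  step 2: slow=2, fast=4
  step 3: slow=3, fast=3
  slow == fast at node 3: cycle detected

Cycle: yes


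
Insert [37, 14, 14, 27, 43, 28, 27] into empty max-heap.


Insert 37: [37]
Insert 14: [37, 14]
Insert 14: [37, 14, 14]
Insert 27: [37, 27, 14, 14]
Insert 43: [43, 37, 14, 14, 27]
Insert 28: [43, 37, 28, 14, 27, 14]
Insert 27: [43, 37, 28, 14, 27, 14, 27]

Final heap: [43, 37, 28, 14, 27, 14, 27]


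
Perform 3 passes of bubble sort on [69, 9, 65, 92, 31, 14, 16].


Initial: [69, 9, 65, 92, 31, 14, 16]
Pass 1: [9, 65, 69, 31, 14, 16, 92] (5 swaps)
Pass 2: [9, 65, 31, 14, 16, 69, 92] (3 swaps)
Pass 3: [9, 31, 14, 16, 65, 69, 92] (3 swaps)

After 3 passes: [9, 31, 14, 16, 65, 69, 92]


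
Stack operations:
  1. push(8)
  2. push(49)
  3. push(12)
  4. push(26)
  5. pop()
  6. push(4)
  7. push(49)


push(8) -> [8]
push(49) -> [8, 49]
push(12) -> [8, 49, 12]
push(26) -> [8, 49, 12, 26]
pop()->26, [8, 49, 12]
push(4) -> [8, 49, 12, 4]
push(49) -> [8, 49, 12, 4, 49]

Final stack: [8, 49, 12, 4, 49]


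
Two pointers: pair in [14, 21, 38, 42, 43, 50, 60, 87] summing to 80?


lo=0(14)+hi=7(87)=101
lo=0(14)+hi=6(60)=74
lo=1(21)+hi=6(60)=81
lo=1(21)+hi=5(50)=71
lo=2(38)+hi=5(50)=88
lo=2(38)+hi=4(43)=81
lo=2(38)+hi=3(42)=80

Yes: 38+42=80


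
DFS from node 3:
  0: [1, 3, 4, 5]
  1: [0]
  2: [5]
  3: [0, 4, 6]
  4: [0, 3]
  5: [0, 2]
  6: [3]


Visit 3, push [6, 4, 0]
Visit 0, push [5, 4, 1]
Visit 1, push []
Visit 4, push []
Visit 5, push [2]
Visit 2, push []
Visit 6, push []

DFS order: [3, 0, 1, 4, 5, 2, 6]


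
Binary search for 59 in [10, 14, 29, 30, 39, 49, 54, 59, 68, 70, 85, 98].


Step 1: lo=0, hi=11, mid=5, val=49
Step 2: lo=6, hi=11, mid=8, val=68
Step 3: lo=6, hi=7, mid=6, val=54
Step 4: lo=7, hi=7, mid=7, val=59

Found at index 7


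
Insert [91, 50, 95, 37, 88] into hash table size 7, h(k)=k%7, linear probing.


Insert 91: h=0 -> slot 0
Insert 50: h=1 -> slot 1
Insert 95: h=4 -> slot 4
Insert 37: h=2 -> slot 2
Insert 88: h=4, 1 probes -> slot 5

Table: [91, 50, 37, None, 95, 88, None]


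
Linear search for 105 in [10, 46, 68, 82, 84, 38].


i=0: 10!=105
i=1: 46!=105
i=2: 68!=105
i=3: 82!=105
i=4: 84!=105
i=5: 38!=105

Not found, 6 comps


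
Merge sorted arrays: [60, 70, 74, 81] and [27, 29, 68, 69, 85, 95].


Take 27 from B
Take 29 from B
Take 60 from A
Take 68 from B
Take 69 from B
Take 70 from A
Take 74 from A
Take 81 from A

Merged: [27, 29, 60, 68, 69, 70, 74, 81, 85, 95]


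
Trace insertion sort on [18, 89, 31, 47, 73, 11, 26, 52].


Initial: [18, 89, 31, 47, 73, 11, 26, 52]
Insert 89: [18, 89, 31, 47, 73, 11, 26, 52]
Insert 31: [18, 31, 89, 47, 73, 11, 26, 52]
Insert 47: [18, 31, 47, 89, 73, 11, 26, 52]
Insert 73: [18, 31, 47, 73, 89, 11, 26, 52]
Insert 11: [11, 18, 31, 47, 73, 89, 26, 52]
Insert 26: [11, 18, 26, 31, 47, 73, 89, 52]
Insert 52: [11, 18, 26, 31, 47, 52, 73, 89]

Sorted: [11, 18, 26, 31, 47, 52, 73, 89]


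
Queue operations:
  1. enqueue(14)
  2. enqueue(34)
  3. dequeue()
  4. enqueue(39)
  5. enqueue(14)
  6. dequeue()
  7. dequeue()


enqueue(14) -> [14]
enqueue(34) -> [14, 34]
dequeue()->14, [34]
enqueue(39) -> [34, 39]
enqueue(14) -> [34, 39, 14]
dequeue()->34, [39, 14]
dequeue()->39, [14]

Final queue: [14]


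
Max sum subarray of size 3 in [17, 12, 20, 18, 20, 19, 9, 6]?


[0:3]: 49
[1:4]: 50
[2:5]: 58
[3:6]: 57
[4:7]: 48
[5:8]: 34

Max: 58 at [2:5]


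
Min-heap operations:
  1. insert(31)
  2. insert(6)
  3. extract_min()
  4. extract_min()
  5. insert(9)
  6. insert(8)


insert(31) -> [31]
insert(6) -> [6, 31]
extract_min()->6, [31]
extract_min()->31, []
insert(9) -> [9]
insert(8) -> [8, 9]

Final heap: [8, 9]


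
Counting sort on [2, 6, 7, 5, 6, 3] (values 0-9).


Input: [2, 6, 7, 5, 6, 3]
Counts: [0, 0, 1, 1, 0, 1, 2, 1, 0, 0]

Sorted: [2, 3, 5, 6, 6, 7]


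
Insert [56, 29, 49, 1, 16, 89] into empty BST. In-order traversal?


Insert 56: root
Insert 29: L from 56
Insert 49: L from 56 -> R from 29
Insert 1: L from 56 -> L from 29
Insert 16: L from 56 -> L from 29 -> R from 1
Insert 89: R from 56

In-order: [1, 16, 29, 49, 56, 89]


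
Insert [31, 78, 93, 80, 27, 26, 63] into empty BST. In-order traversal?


Insert 31: root
Insert 78: R from 31
Insert 93: R from 31 -> R from 78
Insert 80: R from 31 -> R from 78 -> L from 93
Insert 27: L from 31
Insert 26: L from 31 -> L from 27
Insert 63: R from 31 -> L from 78

In-order: [26, 27, 31, 63, 78, 80, 93]


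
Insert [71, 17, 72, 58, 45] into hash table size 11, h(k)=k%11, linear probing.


Insert 71: h=5 -> slot 5
Insert 17: h=6 -> slot 6
Insert 72: h=6, 1 probes -> slot 7
Insert 58: h=3 -> slot 3
Insert 45: h=1 -> slot 1

Table: [None, 45, None, 58, None, 71, 17, 72, None, None, None]


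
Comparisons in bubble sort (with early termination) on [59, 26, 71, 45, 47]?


Algorithm: bubble sort (with early termination)
Input: [59, 26, 71, 45, 47]
Sorted: [26, 45, 47, 59, 71]

9


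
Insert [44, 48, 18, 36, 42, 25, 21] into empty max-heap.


Insert 44: [44]
Insert 48: [48, 44]
Insert 18: [48, 44, 18]
Insert 36: [48, 44, 18, 36]
Insert 42: [48, 44, 18, 36, 42]
Insert 25: [48, 44, 25, 36, 42, 18]
Insert 21: [48, 44, 25, 36, 42, 18, 21]

Final heap: [48, 44, 25, 36, 42, 18, 21]


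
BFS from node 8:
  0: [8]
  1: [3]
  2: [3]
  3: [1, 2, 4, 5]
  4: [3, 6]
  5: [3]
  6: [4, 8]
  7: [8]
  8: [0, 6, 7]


Visit 8, enqueue [0, 6, 7]
Visit 0, enqueue []
Visit 6, enqueue [4]
Visit 7, enqueue []
Visit 4, enqueue [3]
Visit 3, enqueue [1, 2, 5]
Visit 1, enqueue []
Visit 2, enqueue []
Visit 5, enqueue []

BFS order: [8, 0, 6, 7, 4, 3, 1, 2, 5]


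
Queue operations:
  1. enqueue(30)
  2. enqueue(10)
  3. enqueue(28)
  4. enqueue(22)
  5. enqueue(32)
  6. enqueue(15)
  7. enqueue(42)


enqueue(30) -> [30]
enqueue(10) -> [30, 10]
enqueue(28) -> [30, 10, 28]
enqueue(22) -> [30, 10, 28, 22]
enqueue(32) -> [30, 10, 28, 22, 32]
enqueue(15) -> [30, 10, 28, 22, 32, 15]
enqueue(42) -> [30, 10, 28, 22, 32, 15, 42]

Final queue: [30, 10, 28, 22, 32, 15, 42]


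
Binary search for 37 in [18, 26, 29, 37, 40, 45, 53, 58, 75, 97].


Step 1: lo=0, hi=9, mid=4, val=40
Step 2: lo=0, hi=3, mid=1, val=26
Step 3: lo=2, hi=3, mid=2, val=29
Step 4: lo=3, hi=3, mid=3, val=37

Found at index 3


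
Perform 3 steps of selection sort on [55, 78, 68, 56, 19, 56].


Initial: [55, 78, 68, 56, 19, 56]
Step 1: min=19 at 4
  Swap: [19, 78, 68, 56, 55, 56]
Step 2: min=55 at 4
  Swap: [19, 55, 68, 56, 78, 56]
Step 3: min=56 at 3
  Swap: [19, 55, 56, 68, 78, 56]

After 3 steps: [19, 55, 56, 68, 78, 56]


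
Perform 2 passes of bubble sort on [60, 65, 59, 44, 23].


Initial: [60, 65, 59, 44, 23]
Pass 1: [60, 59, 44, 23, 65] (3 swaps)
Pass 2: [59, 44, 23, 60, 65] (3 swaps)

After 2 passes: [59, 44, 23, 60, 65]


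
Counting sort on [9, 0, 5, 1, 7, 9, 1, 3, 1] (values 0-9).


Input: [9, 0, 5, 1, 7, 9, 1, 3, 1]
Counts: [1, 3, 0, 1, 0, 1, 0, 1, 0, 2]

Sorted: [0, 1, 1, 1, 3, 5, 7, 9, 9]


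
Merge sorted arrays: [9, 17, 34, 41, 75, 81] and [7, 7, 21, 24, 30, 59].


Take 7 from B
Take 7 from B
Take 9 from A
Take 17 from A
Take 21 from B
Take 24 from B
Take 30 from B
Take 34 from A
Take 41 from A
Take 59 from B

Merged: [7, 7, 9, 17, 21, 24, 30, 34, 41, 59, 75, 81]


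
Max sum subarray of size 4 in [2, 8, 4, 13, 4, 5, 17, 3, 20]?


[0:4]: 27
[1:5]: 29
[2:6]: 26
[3:7]: 39
[4:8]: 29
[5:9]: 45

Max: 45 at [5:9]


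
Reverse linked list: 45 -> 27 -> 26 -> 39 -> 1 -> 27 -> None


Step 1: curr=45, set curr.next=prev(None) | reversed so far: 45
Step 2: curr=27, set curr.next=prev(45) | reversed so far: 27 -> 45
Step 3: curr=26, set curr.next=prev(27) | reversed so far: 26 -> 27 -> 45
Step 4: curr=39, set curr.next=prev(26) | reversed so far: 39 -> 26 -> 27 -> 45
Step 5: curr=1, set curr.next=prev(39) | reversed so far: 1 -> 39 -> 26 -> 27 -> 45
Step 6: curr=27, set curr.next=prev(1) | reversed so far: 27 -> 1 -> 39 -> 26 -> 27 -> 45

27 -> 1 -> 39 -> 26 -> 27 -> 45 -> None


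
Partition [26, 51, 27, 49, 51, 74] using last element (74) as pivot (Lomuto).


Pivot: 74
  26 <= 74: advance i (no swap)
  51 <= 74: advance i (no swap)
  27 <= 74: advance i (no swap)
  49 <= 74: advance i (no swap)
  51 <= 74: advance i (no swap)
Place pivot at 5: [26, 51, 27, 49, 51, 74]

Partitioned: [26, 51, 27, 49, 51, 74]


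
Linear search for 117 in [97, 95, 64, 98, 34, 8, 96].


i=0: 97!=117
i=1: 95!=117
i=2: 64!=117
i=3: 98!=117
i=4: 34!=117
i=5: 8!=117
i=6: 96!=117

Not found, 7 comps


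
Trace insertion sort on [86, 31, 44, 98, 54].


Initial: [86, 31, 44, 98, 54]
Insert 31: [31, 86, 44, 98, 54]
Insert 44: [31, 44, 86, 98, 54]
Insert 98: [31, 44, 86, 98, 54]
Insert 54: [31, 44, 54, 86, 98]

Sorted: [31, 44, 54, 86, 98]


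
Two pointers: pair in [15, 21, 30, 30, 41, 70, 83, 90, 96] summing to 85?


lo=0(15)+hi=8(96)=111
lo=0(15)+hi=7(90)=105
lo=0(15)+hi=6(83)=98
lo=0(15)+hi=5(70)=85

Yes: 15+70=85


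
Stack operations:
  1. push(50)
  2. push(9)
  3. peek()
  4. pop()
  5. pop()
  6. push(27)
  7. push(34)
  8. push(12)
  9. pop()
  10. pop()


push(50) -> [50]
push(9) -> [50, 9]
peek()->9
pop()->9, [50]
pop()->50, []
push(27) -> [27]
push(34) -> [27, 34]
push(12) -> [27, 34, 12]
pop()->12, [27, 34]
pop()->34, [27]

Final stack: [27]


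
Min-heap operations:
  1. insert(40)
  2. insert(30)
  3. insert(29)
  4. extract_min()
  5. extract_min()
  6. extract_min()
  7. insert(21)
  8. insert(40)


insert(40) -> [40]
insert(30) -> [30, 40]
insert(29) -> [29, 40, 30]
extract_min()->29, [30, 40]
extract_min()->30, [40]
extract_min()->40, []
insert(21) -> [21]
insert(40) -> [21, 40]

Final heap: [21, 40]


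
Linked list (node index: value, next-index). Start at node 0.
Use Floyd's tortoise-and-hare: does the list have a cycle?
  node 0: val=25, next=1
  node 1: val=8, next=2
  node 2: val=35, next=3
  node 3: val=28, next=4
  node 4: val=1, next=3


Floyd's tortoise (slow, +1) and hare (fast, +2):
  init: slow=0, fast=0
  step 1: slow=1, fast=2
  step 2: slow=2, fast=4
  step 3: slow=3, fast=4
  step 4: slow=4, fast=4
  slow == fast at node 4: cycle detected

Cycle: yes


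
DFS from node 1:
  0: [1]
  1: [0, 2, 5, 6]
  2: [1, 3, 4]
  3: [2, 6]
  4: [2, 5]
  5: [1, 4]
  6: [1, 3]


Visit 1, push [6, 5, 2, 0]
Visit 0, push []
Visit 2, push [4, 3]
Visit 3, push [6]
Visit 6, push []
Visit 4, push [5]
Visit 5, push []

DFS order: [1, 0, 2, 3, 6, 4, 5]


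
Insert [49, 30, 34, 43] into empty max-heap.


Insert 49: [49]
Insert 30: [49, 30]
Insert 34: [49, 30, 34]
Insert 43: [49, 43, 34, 30]

Final heap: [49, 43, 34, 30]


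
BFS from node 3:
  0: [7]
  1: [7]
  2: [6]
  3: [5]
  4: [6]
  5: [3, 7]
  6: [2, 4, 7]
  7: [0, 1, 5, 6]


Visit 3, enqueue [5]
Visit 5, enqueue [7]
Visit 7, enqueue [0, 1, 6]
Visit 0, enqueue []
Visit 1, enqueue []
Visit 6, enqueue [2, 4]
Visit 2, enqueue []
Visit 4, enqueue []

BFS order: [3, 5, 7, 0, 1, 6, 2, 4]


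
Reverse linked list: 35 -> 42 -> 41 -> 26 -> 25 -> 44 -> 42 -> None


Step 1: curr=35, set curr.next=prev(None) | reversed so far: 35
Step 2: curr=42, set curr.next=prev(35) | reversed so far: 42 -> 35
Step 3: curr=41, set curr.next=prev(42) | reversed so far: 41 -> 42 -> 35
Step 4: curr=26, set curr.next=prev(41) | reversed so far: 26 -> 41 -> 42 -> 35
Step 5: curr=25, set curr.next=prev(26) | reversed so far: 25 -> 26 -> 41 -> 42 -> 35
Step 6: curr=44, set curr.next=prev(25) | reversed so far: 44 -> 25 -> 26 -> 41 -> 42 -> 35
Step 7: curr=42, set curr.next=prev(44) | reversed so far: 42 -> 44 -> 25 -> 26 -> 41 -> 42 -> 35

42 -> 44 -> 25 -> 26 -> 41 -> 42 -> 35 -> None


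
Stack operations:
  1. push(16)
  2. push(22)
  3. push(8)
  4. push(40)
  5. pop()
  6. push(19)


push(16) -> [16]
push(22) -> [16, 22]
push(8) -> [16, 22, 8]
push(40) -> [16, 22, 8, 40]
pop()->40, [16, 22, 8]
push(19) -> [16, 22, 8, 19]

Final stack: [16, 22, 8, 19]


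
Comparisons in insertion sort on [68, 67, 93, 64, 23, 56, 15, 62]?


Algorithm: insertion sort
Input: [68, 67, 93, 64, 23, 56, 15, 62]
Sorted: [15, 23, 56, 62, 64, 67, 68, 93]

25


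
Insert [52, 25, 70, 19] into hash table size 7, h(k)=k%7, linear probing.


Insert 52: h=3 -> slot 3
Insert 25: h=4 -> slot 4
Insert 70: h=0 -> slot 0
Insert 19: h=5 -> slot 5

Table: [70, None, None, 52, 25, 19, None]


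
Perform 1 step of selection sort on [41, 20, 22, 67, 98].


Initial: [41, 20, 22, 67, 98]
Step 1: min=20 at 1
  Swap: [20, 41, 22, 67, 98]

After 1 step: [20, 41, 22, 67, 98]


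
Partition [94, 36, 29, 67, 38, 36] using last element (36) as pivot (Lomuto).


Pivot: 36
  36 <= 36: swap -> [36, 94, 29, 67, 38, 36]
  29 <= 36: swap -> [36, 29, 94, 67, 38, 36]
Place pivot at 2: [36, 29, 36, 67, 38, 94]

Partitioned: [36, 29, 36, 67, 38, 94]


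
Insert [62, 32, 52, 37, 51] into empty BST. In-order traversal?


Insert 62: root
Insert 32: L from 62
Insert 52: L from 62 -> R from 32
Insert 37: L from 62 -> R from 32 -> L from 52
Insert 51: L from 62 -> R from 32 -> L from 52 -> R from 37

In-order: [32, 37, 51, 52, 62]


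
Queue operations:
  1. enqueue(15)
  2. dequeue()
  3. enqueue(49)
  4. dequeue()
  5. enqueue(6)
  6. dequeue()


enqueue(15) -> [15]
dequeue()->15, []
enqueue(49) -> [49]
dequeue()->49, []
enqueue(6) -> [6]
dequeue()->6, []

Final queue: []


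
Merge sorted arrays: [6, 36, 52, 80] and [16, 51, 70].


Take 6 from A
Take 16 from B
Take 36 from A
Take 51 from B
Take 52 from A
Take 70 from B

Merged: [6, 16, 36, 51, 52, 70, 80]


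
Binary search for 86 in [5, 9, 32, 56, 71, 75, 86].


Step 1: lo=0, hi=6, mid=3, val=56
Step 2: lo=4, hi=6, mid=5, val=75
Step 3: lo=6, hi=6, mid=6, val=86

Found at index 6


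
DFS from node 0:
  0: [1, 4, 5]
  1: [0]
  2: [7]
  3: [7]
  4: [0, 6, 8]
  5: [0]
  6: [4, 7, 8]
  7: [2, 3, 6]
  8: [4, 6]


Visit 0, push [5, 4, 1]
Visit 1, push []
Visit 4, push [8, 6]
Visit 6, push [8, 7]
Visit 7, push [3, 2]
Visit 2, push []
Visit 3, push []
Visit 8, push []
Visit 5, push []

DFS order: [0, 1, 4, 6, 7, 2, 3, 8, 5]


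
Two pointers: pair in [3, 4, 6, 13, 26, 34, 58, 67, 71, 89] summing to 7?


lo=0(3)+hi=9(89)=92
lo=0(3)+hi=8(71)=74
lo=0(3)+hi=7(67)=70
lo=0(3)+hi=6(58)=61
lo=0(3)+hi=5(34)=37
lo=0(3)+hi=4(26)=29
lo=0(3)+hi=3(13)=16
lo=0(3)+hi=2(6)=9
lo=0(3)+hi=1(4)=7

Yes: 3+4=7


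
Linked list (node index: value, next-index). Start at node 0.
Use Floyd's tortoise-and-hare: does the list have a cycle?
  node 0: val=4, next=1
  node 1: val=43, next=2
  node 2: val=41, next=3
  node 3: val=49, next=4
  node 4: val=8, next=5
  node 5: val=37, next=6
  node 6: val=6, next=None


Floyd's tortoise (slow, +1) and hare (fast, +2):
  init: slow=0, fast=0
  step 1: slow=1, fast=2
  step 2: slow=2, fast=4
  step 3: slow=3, fast=6
  step 4: fast -> None, no cycle

Cycle: no


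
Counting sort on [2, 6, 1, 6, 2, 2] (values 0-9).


Input: [2, 6, 1, 6, 2, 2]
Counts: [0, 1, 3, 0, 0, 0, 2, 0, 0, 0]

Sorted: [1, 2, 2, 2, 6, 6]


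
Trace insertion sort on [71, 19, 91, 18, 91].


Initial: [71, 19, 91, 18, 91]
Insert 19: [19, 71, 91, 18, 91]
Insert 91: [19, 71, 91, 18, 91]
Insert 18: [18, 19, 71, 91, 91]
Insert 91: [18, 19, 71, 91, 91]

Sorted: [18, 19, 71, 91, 91]


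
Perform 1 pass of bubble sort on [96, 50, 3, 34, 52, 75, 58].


Initial: [96, 50, 3, 34, 52, 75, 58]
Pass 1: [50, 3, 34, 52, 75, 58, 96] (6 swaps)

After 1 pass: [50, 3, 34, 52, 75, 58, 96]


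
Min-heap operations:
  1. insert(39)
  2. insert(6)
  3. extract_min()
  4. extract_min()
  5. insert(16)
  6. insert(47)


insert(39) -> [39]
insert(6) -> [6, 39]
extract_min()->6, [39]
extract_min()->39, []
insert(16) -> [16]
insert(47) -> [16, 47]

Final heap: [16, 47]


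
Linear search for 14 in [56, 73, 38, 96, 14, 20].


i=0: 56!=14
i=1: 73!=14
i=2: 38!=14
i=3: 96!=14
i=4: 14==14 found!

Found at 4, 5 comps


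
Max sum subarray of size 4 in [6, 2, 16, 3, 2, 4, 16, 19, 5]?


[0:4]: 27
[1:5]: 23
[2:6]: 25
[3:7]: 25
[4:8]: 41
[5:9]: 44

Max: 44 at [5:9]


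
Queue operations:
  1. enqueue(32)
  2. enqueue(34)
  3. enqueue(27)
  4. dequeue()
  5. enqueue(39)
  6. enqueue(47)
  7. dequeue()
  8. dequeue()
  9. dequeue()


enqueue(32) -> [32]
enqueue(34) -> [32, 34]
enqueue(27) -> [32, 34, 27]
dequeue()->32, [34, 27]
enqueue(39) -> [34, 27, 39]
enqueue(47) -> [34, 27, 39, 47]
dequeue()->34, [27, 39, 47]
dequeue()->27, [39, 47]
dequeue()->39, [47]

Final queue: [47]


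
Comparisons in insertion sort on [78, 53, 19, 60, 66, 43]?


Algorithm: insertion sort
Input: [78, 53, 19, 60, 66, 43]
Sorted: [19, 43, 53, 60, 66, 78]

12
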